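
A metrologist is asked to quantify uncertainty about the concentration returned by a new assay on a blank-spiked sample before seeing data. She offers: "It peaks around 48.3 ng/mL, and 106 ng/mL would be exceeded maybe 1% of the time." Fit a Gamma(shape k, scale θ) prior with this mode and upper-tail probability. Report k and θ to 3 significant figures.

Gamma(k,θ) with k>1 has mode (k−1)θ, so θ = 48.3/(k−1).
Need P(X < 106) = 0.99 with θ tied to k this way. Start at k = 2, θ = 48.3: P(X<106) ≈ 0.644.
Too low — raise k to concentrate. Iterating converges to k ≈ 8.81.
Then θ = 48.3/(8.81−1) ≈ 6.19.

k ≈ 8.81, θ ≈ 6.19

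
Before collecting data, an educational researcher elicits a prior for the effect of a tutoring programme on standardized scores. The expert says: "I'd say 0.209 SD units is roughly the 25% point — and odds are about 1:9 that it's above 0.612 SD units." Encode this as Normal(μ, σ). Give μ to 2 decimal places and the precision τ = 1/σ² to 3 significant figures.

The p-quantile of Normal(μ,σ) is μ + z_p·σ, with z_{0.25} = -0.6745 and z_{0.9} = 1.282.
Eliminate σ: μ = (z₂·x₁ − z₁·x₂)/(z₂ − z₁) = (1.282·0.209 − (-0.6745)·0.612)/1.956 = 0.35.
Then σ = (x₂ − x₁)/(z₂ − z₁) = (0.612 − 0.209)/1.956 = 0.21.
Precision τ = 1/σ² = 1/0.206² = 23.6.

μ = 0.35, τ = 23.6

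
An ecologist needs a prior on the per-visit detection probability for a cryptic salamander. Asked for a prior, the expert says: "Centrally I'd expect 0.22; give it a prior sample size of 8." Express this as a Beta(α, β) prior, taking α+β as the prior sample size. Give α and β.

α = 1.76, β = 6.24

Under the effective-sample-size interpretation, Beta(α, β) has prior mean α/(α+β) and prior sample size α+β.
So α+β = 8 and α/(α+β) = 0.22, giving α = 0.22·8 = 1.76 and β = 8 − 1.76 = 6.24.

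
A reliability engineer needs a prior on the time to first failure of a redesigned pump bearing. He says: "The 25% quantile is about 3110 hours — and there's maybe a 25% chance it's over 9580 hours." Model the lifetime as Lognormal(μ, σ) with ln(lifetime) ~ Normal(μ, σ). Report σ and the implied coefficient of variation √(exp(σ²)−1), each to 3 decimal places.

σ ≈ 0.834, CV ≈ 1.002

If T ~ Lognormal(μ,σ) then ln T ~ Normal(μ,σ), so the p-quantile of ln T is μ + z_p·σ.
ln(3110) = 8.042 and ln(9580) = 9.167; z_{0.25} = -0.6745, z_{0.75} = 0.6745.
σ = (9.167 − 8.042)/(0.6745 − (-0.6745)) = 0.834.
μ = 8.042 − (-0.6745)·0.834 = 8.605.
CV = √(exp(σ²)−1) = √(exp(0.6956)−1) = 1.002.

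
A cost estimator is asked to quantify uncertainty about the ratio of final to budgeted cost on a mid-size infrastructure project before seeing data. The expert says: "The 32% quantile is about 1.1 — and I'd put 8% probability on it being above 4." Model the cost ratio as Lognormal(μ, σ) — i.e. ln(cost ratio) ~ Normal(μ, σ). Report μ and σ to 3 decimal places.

μ ≈ 0.418, σ ≈ 0.689

If T ~ Lognormal(μ,σ) then ln T ~ Normal(μ,σ), so the p-quantile of ln T is μ + z_p·σ.
ln(1.1) = 0.09531 and ln(4) = 1.386; z_{0.32} = -0.4677, z_{0.92} = 1.405.
σ = (1.386 − 0.09531)/(1.405 − (-0.4677)) = 0.689.
μ = 0.09531 − (-0.4677)·0.689 = 0.418.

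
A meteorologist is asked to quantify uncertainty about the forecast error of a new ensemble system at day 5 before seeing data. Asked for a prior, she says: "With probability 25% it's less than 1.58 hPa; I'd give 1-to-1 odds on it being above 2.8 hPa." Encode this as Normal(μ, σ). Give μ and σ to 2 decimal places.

μ = 2.80, σ = 1.81

For Normal(μ,σ), the p-quantile is μ + z_p·σ. Here z_{0.25} = -0.6745, z_{0.5} = 0.
So 1.58 = μ − 0.6745σ and 2.8 = μ + 0σ.
Subtracting: σ = (2.8 − 1.58)/(0 − (-0.6745)) = 1.81.
Then μ = 1.58 − (-0.6745)·1.81 = 2.80.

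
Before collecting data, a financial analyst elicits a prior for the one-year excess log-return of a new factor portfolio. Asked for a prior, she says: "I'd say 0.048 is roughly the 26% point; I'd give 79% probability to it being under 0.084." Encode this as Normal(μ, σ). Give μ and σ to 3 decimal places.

μ = 0.064, σ = 0.025

The p-quantile of Normal(μ,σ) is μ + z_p·σ, with z_{0.26} = -0.6433 and z_{0.79} = 0.8064.
Eliminate σ: μ = (z₂·x₁ − z₁·x₂)/(z₂ − z₁) = (0.8064·0.048 − (-0.6433)·0.084)/1.45 = 0.064.
Then σ = (x₂ − x₁)/(z₂ − z₁) = (0.084 − 0.048)/1.45 = 0.025.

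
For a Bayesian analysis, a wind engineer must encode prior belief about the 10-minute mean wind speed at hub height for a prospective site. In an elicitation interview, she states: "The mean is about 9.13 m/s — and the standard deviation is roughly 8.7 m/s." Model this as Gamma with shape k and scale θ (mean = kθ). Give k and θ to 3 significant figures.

k ≈ 1.1, θ ≈ 8.29

For Gamma(k, scale θ): mean = kθ, variance = kθ², so CV = 1/√k.
CV = SD/mean = 8.7/9.13 = 0.9529, hence k = 1/CV² = 1.1.
Then θ = mean/k = 9.13/1.1 = 8.29.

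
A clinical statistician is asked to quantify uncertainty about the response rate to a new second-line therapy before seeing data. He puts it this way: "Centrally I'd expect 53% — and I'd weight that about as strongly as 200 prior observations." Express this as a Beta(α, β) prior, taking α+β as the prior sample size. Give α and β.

Under the effective-sample-size interpretation, Beta(α, β) has prior mean α/(α+β) and prior sample size α+β.
So α+β = 200 and α/(α+β) = 0.53, giving α = 0.53·200 = 106 and β = 200 − 106 = 94.

α = 106, β = 94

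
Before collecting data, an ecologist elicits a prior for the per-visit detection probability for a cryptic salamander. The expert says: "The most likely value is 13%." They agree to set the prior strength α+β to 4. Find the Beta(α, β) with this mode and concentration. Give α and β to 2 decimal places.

For α,β > 1 the Beta mode is (α−1)/(α+β−2). With α+β = 4, the mode is (α−1)/2.
Set (α−1)/2 = 0.13 → α = 1 + 0.13·2 = 1.26.
β = 4 − α = 2.74.

α = 1.26, β = 2.74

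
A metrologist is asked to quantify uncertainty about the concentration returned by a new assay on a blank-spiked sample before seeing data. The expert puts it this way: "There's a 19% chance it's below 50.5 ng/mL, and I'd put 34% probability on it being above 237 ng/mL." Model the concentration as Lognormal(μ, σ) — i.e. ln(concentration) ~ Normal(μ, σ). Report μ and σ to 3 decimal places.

μ ≈ 4.974, σ ≈ 1.198

If T ~ Lognormal(μ,σ) then ln T ~ Normal(μ,σ), so the p-quantile of ln T is μ + z_p·σ.
ln(50.5) = 3.922 and ln(237) = 5.468; z_{0.19} = -0.8779, z_{0.66} = 0.4125.
σ = (5.468 − 3.922)/(0.4125 − (-0.8779)) = 1.198.
μ = 3.922 − (-0.8779)·1.198 = 4.974.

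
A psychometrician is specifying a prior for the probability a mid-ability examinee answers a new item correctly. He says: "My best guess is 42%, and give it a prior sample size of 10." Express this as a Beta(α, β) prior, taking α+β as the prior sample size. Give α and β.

α = 4.2, β = 5.8

Under the effective-sample-size interpretation, Beta(α, β) has prior mean α/(α+β) and prior sample size α+β.
So α+β = 10 and α/(α+β) = 0.42, giving α = 0.42·10 = 4.2 and β = 10 − 4.2 = 5.8.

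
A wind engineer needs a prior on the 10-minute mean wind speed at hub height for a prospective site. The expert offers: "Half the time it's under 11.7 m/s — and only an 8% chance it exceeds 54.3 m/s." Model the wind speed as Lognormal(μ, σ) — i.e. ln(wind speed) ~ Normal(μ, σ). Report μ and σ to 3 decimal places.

μ ≈ 2.460, σ ≈ 1.092

If T ~ Lognormal(μ,σ) then ln T ~ Normal(μ,σ), so the p-quantile of ln T is μ + z_p·σ.
ln(11.7) = 2.46 and ln(54.3) = 3.995; z_{0.5} = 0, z_{0.92} = 1.405.
σ = (3.995 − 2.46)/(1.405 − (0)) = 1.092.
μ = 2.46 − (0)·1.092 = 2.460.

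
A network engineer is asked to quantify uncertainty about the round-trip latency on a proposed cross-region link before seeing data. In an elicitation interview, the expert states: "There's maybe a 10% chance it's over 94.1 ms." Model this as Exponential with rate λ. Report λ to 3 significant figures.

P(T > 94.1) = e^(−λ·94.1) = 0.1, so λ = −ln(0.1)/94.1 = 0.0245.

λ ≈ 0.0245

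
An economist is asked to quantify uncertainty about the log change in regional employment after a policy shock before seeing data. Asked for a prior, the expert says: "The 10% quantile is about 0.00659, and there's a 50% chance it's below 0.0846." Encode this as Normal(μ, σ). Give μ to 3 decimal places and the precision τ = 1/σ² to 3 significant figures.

The p-quantile of Normal(μ,σ) is μ + z_p·σ, with z_{0.1} = -1.282 and z_{0.5} = 0.
Eliminate σ: μ = (z₂·x₁ − z₁·x₂)/(z₂ − z₁) = (0·0.00659 − (-1.282)·0.0846)/1.282 = 0.085.
Then σ = (x₂ − x₁)/(z₂ − z₁) = (0.0846 − 0.00659)/1.282 = 0.061.
Precision τ = 1/σ² = 1/0.06087² = 270.

μ = 0.085, τ = 270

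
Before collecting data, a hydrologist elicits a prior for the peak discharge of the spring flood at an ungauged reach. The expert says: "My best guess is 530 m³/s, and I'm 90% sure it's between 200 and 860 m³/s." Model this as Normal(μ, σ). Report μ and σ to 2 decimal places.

A symmetric 90% interval runs μ ± z·σ with z = 1.645.
Half-width = 330, so σ = 330/1.645 = 200.63.
μ is the stated best guess, 530.00.

μ = 530.00, σ = 200.63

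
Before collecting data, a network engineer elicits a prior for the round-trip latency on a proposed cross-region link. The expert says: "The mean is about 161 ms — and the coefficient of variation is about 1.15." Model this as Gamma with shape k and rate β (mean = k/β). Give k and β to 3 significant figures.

k ≈ 0.756, β ≈ 0.0047

For Gamma(k, rate β): mean = k/β, variance = k/β², so CV = 1/√k.
CV = 1.15, hence k = 1/CV² = 0.756.
Then β = k/mean = 0.756/161 = 0.0047.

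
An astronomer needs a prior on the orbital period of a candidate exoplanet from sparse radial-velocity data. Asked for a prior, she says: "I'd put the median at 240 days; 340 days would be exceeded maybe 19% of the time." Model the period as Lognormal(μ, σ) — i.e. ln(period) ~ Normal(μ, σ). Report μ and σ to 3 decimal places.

If T ~ Lognormal(μ,σ) then ln T ~ Normal(μ,σ), so the p-quantile of ln T is μ + z_p·σ.
ln(240) = 5.481 and ln(340) = 5.829; z_{0.5} = 0, z_{0.81} = 0.8779.
σ = (5.829 − 5.481)/(0.8779 − (0)) = 0.397.
μ = 5.481 − (0)·0.397 = 5.481.

μ ≈ 5.481, σ ≈ 0.397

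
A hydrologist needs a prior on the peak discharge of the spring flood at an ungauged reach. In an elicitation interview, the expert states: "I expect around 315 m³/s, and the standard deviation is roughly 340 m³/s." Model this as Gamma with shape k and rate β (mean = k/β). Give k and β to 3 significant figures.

For Gamma(k, rate β): mean = k/β, variance = k/β², so CV = 1/√k.
CV = SD/mean = 340/315 = 1.079, hence k = 1/CV² = 0.858.
Then β = k/mean = 0.858/315 = 0.00272.

k ≈ 0.858, β ≈ 0.00272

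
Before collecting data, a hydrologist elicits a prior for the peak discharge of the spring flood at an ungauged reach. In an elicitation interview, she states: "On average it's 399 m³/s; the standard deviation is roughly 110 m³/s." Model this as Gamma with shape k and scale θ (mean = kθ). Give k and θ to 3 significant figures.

k ≈ 13.2, θ ≈ 30.3

For Gamma(k, scale θ): mean = kθ, variance = kθ², so CV = 1/√k.
CV = SD/mean = 110/399 = 0.2757, hence k = 1/CV² = 13.2.
Then θ = mean/k = 399/13.2 = 30.3.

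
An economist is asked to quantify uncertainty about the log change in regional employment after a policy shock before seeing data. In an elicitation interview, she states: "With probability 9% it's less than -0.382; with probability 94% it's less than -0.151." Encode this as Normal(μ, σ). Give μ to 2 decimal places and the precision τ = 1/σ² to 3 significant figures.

μ = -0.28, τ = 157

For Normal(μ,σ), the p-quantile is μ + z_p·σ. Here z_{0.09} = -1.341, z_{0.94} = 1.555.
So -0.382 = μ − 1.341σ and -0.151 = μ + 1.555σ.
Subtracting: σ = (-0.151 − -0.382)/(1.555 − (-1.341)) = 0.08.
Then μ = -0.382 − (-1.341)·0.08 = -0.28.
Precision τ = 1/σ² = 1/0.07978² = 157.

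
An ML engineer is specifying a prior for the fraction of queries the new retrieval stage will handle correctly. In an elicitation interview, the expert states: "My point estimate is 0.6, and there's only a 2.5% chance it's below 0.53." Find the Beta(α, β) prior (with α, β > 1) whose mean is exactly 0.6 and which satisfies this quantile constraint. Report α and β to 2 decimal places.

α ≈ 115.27, β ≈ 76.84

With mean 0.6 fixed, write α = 0.6s, β = 0.4s where s = α+β.
Need P(θ < 0.53) = 0.025 under Beta(0.6s, 0.4s). Normal approximation: (q−m)/√(m(1−m)/s) ≈ z_{0.025} = -1.96, so s ≈ 0.6·0.4·(-1.96)²/(0.53−0.6)² = 188.2.
At s = 188.2: P(θ<0.53) ≈ 0.026. Adjusting to match 0.025 gives s ≈ 192.11.
So α = 0.6·192.11 ≈ 115.27, β = 0.4·192.11 ≈ 76.84.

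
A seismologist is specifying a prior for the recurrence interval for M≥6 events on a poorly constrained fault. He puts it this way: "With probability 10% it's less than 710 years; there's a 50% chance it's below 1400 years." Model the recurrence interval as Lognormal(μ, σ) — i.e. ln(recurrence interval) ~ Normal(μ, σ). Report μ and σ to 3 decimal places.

μ ≈ 7.244, σ ≈ 0.530

If T ~ Lognormal(μ,σ) then ln T ~ Normal(μ,σ), so the p-quantile of ln T is μ + z_p·σ.
ln(710) = 6.565 and ln(1400) = 7.244; z_{0.1} = -1.282, z_{0.5} = 0.
σ = (7.244 − 6.565)/(0 − (-1.282)) = 0.530.
μ = 6.565 − (-1.282)·0.530 = 7.244.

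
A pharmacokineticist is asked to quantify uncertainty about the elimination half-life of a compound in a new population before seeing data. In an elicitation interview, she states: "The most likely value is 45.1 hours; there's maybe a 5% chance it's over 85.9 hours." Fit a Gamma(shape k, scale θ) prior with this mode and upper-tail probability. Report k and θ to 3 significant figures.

k ≈ 7.7, θ ≈ 6.74

Gamma(k,θ) with k>1 has mode (k−1)θ, so θ = 45.1/(k−1).
Need P(X < 85.9) = 0.95 with θ tied to k this way. Start at k = 2, θ = 45.1: P(X<85.9) ≈ 0.568.
Too low — raise k to concentrate. Iterating converges to k ≈ 7.7.
Then θ = 45.1/(7.7−1) ≈ 6.74.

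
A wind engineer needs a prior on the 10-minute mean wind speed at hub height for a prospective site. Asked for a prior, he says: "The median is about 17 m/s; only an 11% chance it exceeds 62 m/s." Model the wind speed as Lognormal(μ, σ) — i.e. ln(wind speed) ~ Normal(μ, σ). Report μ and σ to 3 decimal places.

If T ~ Lognormal(μ,σ) then ln T ~ Normal(μ,σ), so the p-quantile of ln T is μ + z_p·σ.
ln(17) = 2.833 and ln(62) = 4.127; z_{0.5} = 0, z_{0.89} = 1.227.
σ = (4.127 − 2.833)/(1.227 − (0)) = 1.055.
μ = 2.833 − (0)·1.055 = 2.833.

μ ≈ 2.833, σ ≈ 1.055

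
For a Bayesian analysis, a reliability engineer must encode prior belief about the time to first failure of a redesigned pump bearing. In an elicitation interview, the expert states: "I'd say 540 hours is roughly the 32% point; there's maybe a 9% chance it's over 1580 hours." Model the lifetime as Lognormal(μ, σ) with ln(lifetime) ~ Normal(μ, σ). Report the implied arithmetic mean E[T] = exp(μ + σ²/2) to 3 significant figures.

If T ~ Lognormal(μ,σ) then ln T ~ Normal(μ,σ), so the p-quantile of ln T is μ + z_p·σ.
ln(540) = 6.292 and ln(1580) = 7.365; z_{0.32} = -0.4677, z_{0.91} = 1.341.
σ = (7.365 − 6.292)/(1.341 − (-0.4677)) = 0.594.
μ = 6.292 − (-0.4677)·0.594 = 6.569.
E[T] = exp(μ + σ²/2) = exp(6.569 + 0.1762) = 850 hours.

E[T] ≈ 850 hours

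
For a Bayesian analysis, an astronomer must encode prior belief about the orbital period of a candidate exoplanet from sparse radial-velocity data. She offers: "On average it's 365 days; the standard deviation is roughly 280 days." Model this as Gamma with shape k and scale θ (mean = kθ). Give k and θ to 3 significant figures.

k ≈ 1.7, θ ≈ 215

For Gamma(k, scale θ): mean = kθ, variance = kθ², so CV = 1/√k.
CV = SD/mean = 280/365 = 0.7671, hence k = 1/CV² = 1.7.
Then θ = mean/k = 365/1.7 = 215.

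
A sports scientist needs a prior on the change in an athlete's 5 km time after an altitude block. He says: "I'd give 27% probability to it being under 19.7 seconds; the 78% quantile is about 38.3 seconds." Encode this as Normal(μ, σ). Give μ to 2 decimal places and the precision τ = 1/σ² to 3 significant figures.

For Normal(μ,σ), the p-quantile is μ + z_p·σ. Here z_{0.27} = -0.6128, z_{0.78} = 0.7722.
So 19.7 = μ − 0.6128σ and 38.3 = μ + 0.7722σ.
Subtracting: σ = (38.3 − 19.7)/(0.7722 − (-0.6128)) = 13.43.
Then μ = 19.7 − (-0.6128)·13.43 = 27.93.
Precision τ = 1/σ² = 1/13.43² = 0.00554.

μ = 27.93, τ = 0.00554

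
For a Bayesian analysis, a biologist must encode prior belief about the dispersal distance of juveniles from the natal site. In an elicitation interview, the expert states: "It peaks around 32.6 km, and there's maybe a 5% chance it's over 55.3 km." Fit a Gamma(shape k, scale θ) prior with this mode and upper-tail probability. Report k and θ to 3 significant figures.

k ≈ 11, θ ≈ 3.26

Gamma(k,θ) with k>1 has mode (k−1)θ, so θ = 32.6/(k−1).
Need P(X < 55.3) = 0.95 with θ tied to k this way. Start at k = 2, θ = 32.6: P(X<55.3) ≈ 0.506.
Too low — raise k to concentrate. Iterating converges to k ≈ 11.
Then θ = 32.6/(11−1) ≈ 3.26.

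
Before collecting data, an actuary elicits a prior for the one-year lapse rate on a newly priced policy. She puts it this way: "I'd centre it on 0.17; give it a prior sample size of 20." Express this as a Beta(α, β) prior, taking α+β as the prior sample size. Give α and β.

α = 3.4, β = 16.6

Under the effective-sample-size interpretation, Beta(α, β) has prior mean α/(α+β) and prior sample size α+β.
So α+β = 20 and α/(α+β) = 0.17, giving α = 0.17·20 = 3.4 and β = 20 − 3.4 = 16.6.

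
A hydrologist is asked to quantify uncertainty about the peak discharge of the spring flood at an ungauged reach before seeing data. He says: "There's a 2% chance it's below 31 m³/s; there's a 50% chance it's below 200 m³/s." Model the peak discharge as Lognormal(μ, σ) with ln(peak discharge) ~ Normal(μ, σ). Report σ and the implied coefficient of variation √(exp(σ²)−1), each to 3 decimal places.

If T ~ Lognormal(μ,σ) then ln T ~ Normal(μ,σ), so the p-quantile of ln T is μ + z_p·σ.
ln(31) = 3.434 and ln(200) = 5.298; z_{0.02} = -2.054, z_{0.5} = 0.
σ = (5.298 − 3.434)/(0 − (-2.054)) = 0.908.
μ = 3.434 − (-2.054)·0.908 = 5.298.
CV = √(exp(σ²)−1) = √(exp(0.8240)−1) = 1.131.

σ ≈ 0.908, CV ≈ 1.131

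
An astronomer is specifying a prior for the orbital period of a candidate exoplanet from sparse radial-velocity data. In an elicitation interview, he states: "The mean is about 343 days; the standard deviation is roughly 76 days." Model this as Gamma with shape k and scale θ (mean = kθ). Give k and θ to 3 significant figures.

For Gamma(k, scale θ): mean = kθ, variance = kθ², so CV = 1/√k.
CV = SD/mean = 76/343 = 0.2216, hence k = 1/CV² = 20.4.
Then θ = mean/k = 343/20.4 = 16.8.

k ≈ 20.4, θ ≈ 16.8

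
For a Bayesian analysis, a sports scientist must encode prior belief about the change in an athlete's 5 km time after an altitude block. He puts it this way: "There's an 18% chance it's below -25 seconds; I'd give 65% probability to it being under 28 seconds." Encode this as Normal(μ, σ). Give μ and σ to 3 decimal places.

μ = 12.299, σ = 40.748

The p-quantile of Normal(μ,σ) is μ + z_p·σ, with z_{0.18} = -0.9154 and z_{0.65} = 0.3853.
Eliminate σ: μ = (z₂·x₁ − z₁·x₂)/(z₂ − z₁) = (0.3853·-25 − (-0.9154)·28)/1.301 = 12.299.
Then σ = (x₂ − x₁)/(z₂ − z₁) = (28 − -25)/1.301 = 40.748.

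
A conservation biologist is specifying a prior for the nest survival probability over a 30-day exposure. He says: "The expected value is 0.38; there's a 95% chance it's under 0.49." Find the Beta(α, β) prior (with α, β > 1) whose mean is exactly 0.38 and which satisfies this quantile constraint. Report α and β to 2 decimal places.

α ≈ 20.62, β ≈ 33.65

With mean 0.38 fixed, write α = 0.38s, β = 0.62s where s = α+β.
Need P(θ < 0.49) = 0.95 under Beta(0.38s, 0.62s). Normal approximation: (q−m)/√(m(1−m)/s) ≈ z_{0.95} = 1.64, so s ≈ 0.38·0.62·(1.64)²/(0.49−0.38)² = 52.7.
At s = 52.7: P(θ<0.49) ≈ 0.947. Adjusting to match 0.95 gives s ≈ 54.27.
So α = 0.38·54.27 ≈ 20.62, β = 0.62·54.27 ≈ 33.65.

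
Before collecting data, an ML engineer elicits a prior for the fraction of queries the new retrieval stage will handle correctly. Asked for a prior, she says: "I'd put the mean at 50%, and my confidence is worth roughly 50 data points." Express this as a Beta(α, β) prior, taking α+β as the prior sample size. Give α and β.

α = 25, β = 25

Under the effective-sample-size interpretation, Beta(α, β) has prior mean α/(α+β) and prior sample size α+β.
So α+β = 50 and α/(α+β) = 0.5, giving α = 0.5·50 = 25 and β = 50 − 25 = 25.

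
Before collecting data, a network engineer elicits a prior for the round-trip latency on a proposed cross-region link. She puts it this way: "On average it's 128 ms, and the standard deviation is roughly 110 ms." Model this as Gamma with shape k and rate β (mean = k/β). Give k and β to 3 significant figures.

For Gamma(k, rate β): mean = k/β, variance = k/β², so CV = 1/√k.
CV = SD/mean = 110/128 = 0.8594, hence k = 1/CV² = 1.35.
Then β = k/mean = 1.35/128 = 0.0106.

k ≈ 1.35, β ≈ 0.0106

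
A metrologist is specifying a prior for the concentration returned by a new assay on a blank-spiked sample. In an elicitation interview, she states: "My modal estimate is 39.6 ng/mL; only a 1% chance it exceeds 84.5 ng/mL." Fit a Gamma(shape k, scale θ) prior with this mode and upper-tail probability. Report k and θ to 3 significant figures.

Gamma(k,θ) with k>1 has mode (k−1)θ, so θ = 39.6/(k−1).
Need P(X < 84.5) = 0.99 with θ tied to k this way. Start at k = 2, θ = 39.6: P(X<84.5) ≈ 0.629.
Too low — raise k to concentrate. Iterating converges to k ≈ 9.44.
Then θ = 39.6/(9.44−1) ≈ 4.69.

k ≈ 9.44, θ ≈ 4.69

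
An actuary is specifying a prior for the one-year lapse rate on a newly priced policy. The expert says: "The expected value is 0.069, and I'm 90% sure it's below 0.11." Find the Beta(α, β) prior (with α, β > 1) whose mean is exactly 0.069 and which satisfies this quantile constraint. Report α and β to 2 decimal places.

α ≈ 4.70, β ≈ 63.48

With mean 0.069 fixed, write α = 0.069s, β = 0.931s where s = α+β.
Need P(θ < 0.11) = 0.9 under Beta(0.069s, 0.931s). Normal approximation: (q−m)/√(m(1−m)/s) ≈ z_{0.9} = 1.28, so s ≈ 0.069·0.931·(1.28)²/(0.11−0.069)² = 62.8.
At s = 62.8: P(θ<0.11) ≈ 0.893. Adjusting to match 0.9 gives s ≈ 68.18.
So α = 0.069·68.18 ≈ 4.70, β = 0.931·68.18 ≈ 63.48.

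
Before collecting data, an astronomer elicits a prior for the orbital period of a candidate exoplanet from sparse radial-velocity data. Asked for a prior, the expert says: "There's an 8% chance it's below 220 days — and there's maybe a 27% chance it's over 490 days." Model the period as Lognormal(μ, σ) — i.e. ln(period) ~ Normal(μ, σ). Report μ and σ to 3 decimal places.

μ ≈ 5.951, σ ≈ 0.397

If T ~ Lognormal(μ,σ) then ln T ~ Normal(μ,σ), so the p-quantile of ln T is μ + z_p·σ.
ln(220) = 5.394 and ln(490) = 6.194; z_{0.08} = -1.405, z_{0.73} = 0.6128.
σ = (6.194 − 5.394)/(0.6128 − (-1.405)) = 0.397.
μ = 5.394 − (-1.405)·0.397 = 5.951.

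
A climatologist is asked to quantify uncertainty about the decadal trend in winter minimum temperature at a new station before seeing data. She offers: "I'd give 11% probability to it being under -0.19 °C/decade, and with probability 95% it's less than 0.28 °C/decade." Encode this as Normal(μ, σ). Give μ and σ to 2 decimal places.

For Normal(μ,σ), the p-quantile is μ + z_p·σ. Here z_{0.11} = -1.227, z_{0.95} = 1.645.
So -0.19 = μ − 1.227σ and 0.28 = μ + 1.645σ.
Subtracting: σ = (0.28 − -0.19)/(1.645 − (-1.227)) = 0.16.
Then μ = -0.19 − (-1.227)·0.16 = 0.01.

μ = 0.01, σ = 0.16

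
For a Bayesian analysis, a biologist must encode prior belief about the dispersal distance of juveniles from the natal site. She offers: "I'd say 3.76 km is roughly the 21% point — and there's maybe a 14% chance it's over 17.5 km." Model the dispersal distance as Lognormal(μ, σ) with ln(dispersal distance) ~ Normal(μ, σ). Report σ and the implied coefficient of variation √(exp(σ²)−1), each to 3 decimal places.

σ ≈ 0.815, CV ≈ 0.971

If T ~ Lognormal(μ,σ) then ln T ~ Normal(μ,σ), so the p-quantile of ln T is μ + z_p·σ.
ln(3.76) = 1.324 and ln(17.5) = 2.862; z_{0.21} = -0.8064, z_{0.86} = 1.08.
σ = (2.862 − 1.324)/(1.08 − (-0.8064)) = 0.815.
μ = 1.324 − (-0.8064)·0.815 = 1.982.
CV = √(exp(σ²)−1) = √(exp(0.6643)−1) = 0.971.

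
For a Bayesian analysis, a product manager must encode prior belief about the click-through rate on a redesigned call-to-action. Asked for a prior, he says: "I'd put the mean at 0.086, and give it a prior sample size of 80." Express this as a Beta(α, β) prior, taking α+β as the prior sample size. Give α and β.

α = 6.88, β = 73.12

Under the effective-sample-size interpretation, Beta(α, β) has prior mean α/(α+β) and prior sample size α+β.
So α+β = 80 and α/(α+β) = 0.086, giving α = 0.086·80 = 6.88 and β = 80 − 6.88 = 73.12.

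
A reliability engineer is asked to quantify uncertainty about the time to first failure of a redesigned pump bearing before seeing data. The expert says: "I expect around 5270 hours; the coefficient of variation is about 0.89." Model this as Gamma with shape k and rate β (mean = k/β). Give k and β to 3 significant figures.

k ≈ 1.26, β ≈ 0.00024

For Gamma(k, rate β): mean = k/β, variance = k/β², so CV = 1/√k.
CV = 0.89, hence k = 1/CV² = 1.26.
Then β = k/mean = 1.26/5270 = 0.00024.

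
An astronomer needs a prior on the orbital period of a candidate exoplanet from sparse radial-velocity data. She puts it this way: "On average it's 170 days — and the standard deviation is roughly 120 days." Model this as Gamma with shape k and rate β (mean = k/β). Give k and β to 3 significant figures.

k ≈ 2.01, β ≈ 0.0118

For Gamma(k, rate β): mean = k/β, variance = k/β², so CV = 1/√k.
CV = SD/mean = 120/170 = 0.7059, hence k = 1/CV² = 2.01.
Then β = k/mean = 2.01/170 = 0.0118.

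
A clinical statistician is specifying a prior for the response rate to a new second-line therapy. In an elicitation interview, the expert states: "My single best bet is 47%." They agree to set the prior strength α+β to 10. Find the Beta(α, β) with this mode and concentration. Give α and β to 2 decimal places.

α = 4.76, β = 5.24

For α,β > 1 the Beta mode is (α−1)/(α+β−2). With α+β = 10, the mode is (α−1)/8.
Set (α−1)/8 = 0.47 → α = 1 + 0.47·8 = 4.76.
β = 10 − α = 5.24.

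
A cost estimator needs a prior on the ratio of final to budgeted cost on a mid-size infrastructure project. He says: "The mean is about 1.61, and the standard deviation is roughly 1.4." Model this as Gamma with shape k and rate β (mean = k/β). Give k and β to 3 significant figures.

k ≈ 1.32, β ≈ 0.821

For Gamma(k, rate β): mean = k/β, variance = k/β², so CV = 1/√k.
CV = SD/mean = 1.4/1.61 = 0.8696, hence k = 1/CV² = 1.32.
Then β = k/mean = 1.32/1.61 = 0.821.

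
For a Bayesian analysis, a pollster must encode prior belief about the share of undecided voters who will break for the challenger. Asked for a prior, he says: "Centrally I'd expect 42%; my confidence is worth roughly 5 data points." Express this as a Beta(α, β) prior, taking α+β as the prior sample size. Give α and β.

Under the effective-sample-size interpretation, Beta(α, β) has prior mean α/(α+β) and prior sample size α+β.
So α+β = 5 and α/(α+β) = 0.42, giving α = 0.42·5 = 2.1 and β = 5 − 2.1 = 2.9.

α = 2.1, β = 2.9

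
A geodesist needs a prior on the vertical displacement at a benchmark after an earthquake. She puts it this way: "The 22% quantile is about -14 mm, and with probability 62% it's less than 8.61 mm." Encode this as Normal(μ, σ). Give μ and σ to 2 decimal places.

μ = 2.20, σ = 20.98

The p-quantile of Normal(μ,σ) is μ + z_p·σ, with z_{0.22} = -0.7722 and z_{0.62} = 0.3055.
Eliminate σ: μ = (z₂·x₁ − z₁·x₂)/(z₂ − z₁) = (0.3055·-14 − (-0.7722)·8.61)/1.078 = 2.20.
Then σ = (x₂ − x₁)/(z₂ − z₁) = (8.61 − -14)/1.078 = 20.98.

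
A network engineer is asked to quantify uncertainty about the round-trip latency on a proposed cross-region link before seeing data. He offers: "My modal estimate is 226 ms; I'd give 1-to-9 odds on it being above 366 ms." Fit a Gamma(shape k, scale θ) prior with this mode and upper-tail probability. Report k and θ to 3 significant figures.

k ≈ 9.1, θ ≈ 27.9

Gamma(k,θ) with k>1 has mode (k−1)θ, so θ = 226/(k−1).
Need P(X < 366) = 0.9 with θ tied to k this way. Start at k = 2, θ = 226: P(X<366) ≈ 0.481.
Too low — raise k to concentrate. Iterating converges to k ≈ 9.1.
Then θ = 226/(9.1−1) ≈ 27.9.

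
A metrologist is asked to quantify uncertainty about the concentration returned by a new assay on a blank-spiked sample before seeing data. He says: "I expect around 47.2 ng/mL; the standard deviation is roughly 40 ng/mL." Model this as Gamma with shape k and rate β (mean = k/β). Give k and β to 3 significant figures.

For Gamma(k, rate β): mean = k/β, variance = k/β², so CV = 1/√k.
CV = SD/mean = 40/47.2 = 0.8475, hence k = 1/CV² = 1.39.
Then β = k/mean = 1.39/47.2 = 0.0295.

k ≈ 1.39, β ≈ 0.0295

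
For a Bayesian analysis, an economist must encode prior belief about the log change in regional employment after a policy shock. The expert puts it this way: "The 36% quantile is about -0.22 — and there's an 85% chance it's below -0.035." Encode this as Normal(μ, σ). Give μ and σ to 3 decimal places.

μ = -0.172, σ = 0.133

The p-quantile of Normal(μ,σ) is μ + z_p·σ, with z_{0.36} = -0.3585 and z_{0.85} = 1.036.
Eliminate σ: μ = (z₂·x₁ − z₁·x₂)/(z₂ − z₁) = (1.036·-0.22 − (-0.3585)·-0.035)/1.395 = -0.172.
Then σ = (x₂ − x₁)/(z₂ − z₁) = (-0.035 − -0.22)/1.395 = 0.133.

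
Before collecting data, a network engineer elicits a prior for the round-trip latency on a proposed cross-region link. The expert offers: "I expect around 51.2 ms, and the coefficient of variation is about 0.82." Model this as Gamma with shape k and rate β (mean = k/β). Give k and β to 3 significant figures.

For Gamma(k, rate β): mean = k/β, variance = k/β², so CV = 1/√k.
CV = 0.82, hence k = 1/CV² = 1.49.
Then β = k/mean = 1.49/51.2 = 0.029.

k ≈ 1.49, β ≈ 0.029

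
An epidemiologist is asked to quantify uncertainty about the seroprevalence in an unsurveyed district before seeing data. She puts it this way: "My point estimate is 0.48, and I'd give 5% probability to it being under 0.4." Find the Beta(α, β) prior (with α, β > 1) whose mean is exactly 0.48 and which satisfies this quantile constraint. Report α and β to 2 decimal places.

With mean 0.48 fixed, write α = 0.48s, β = 0.52s where s = α+β.
Need P(θ < 0.4) = 0.05 under Beta(0.48s, 0.52s). Normal approximation: (q−m)/√(m(1−m)/s) ≈ z_{0.05} = -1.64, so s ≈ 0.48·0.52·(-1.64)²/(0.4−0.48)² = 105.5.
At s = 105.5: P(θ<0.4) ≈ 0.049. Adjusting to match 0.05 gives s ≈ 104.08.
So α = 0.48·104.08 ≈ 49.96, β = 0.52·104.08 ≈ 54.12.

α ≈ 49.96, β ≈ 54.12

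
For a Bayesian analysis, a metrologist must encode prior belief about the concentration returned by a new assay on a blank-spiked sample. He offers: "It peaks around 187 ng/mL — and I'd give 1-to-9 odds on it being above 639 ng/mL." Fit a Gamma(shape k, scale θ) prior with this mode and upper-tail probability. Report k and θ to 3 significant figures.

k ≈ 2.24, θ ≈ 150

Gamma(k,θ) with k>1 has mode (k−1)θ, so θ = 187/(k−1).
Need P(X < 639) = 0.9 with θ tied to k this way. Start at k = 2, θ = 187: P(X<639) ≈ 0.855.
Too low — raise k to concentrate. Iterating converges to k ≈ 2.24.
Then θ = 187/(2.24−1) ≈ 150.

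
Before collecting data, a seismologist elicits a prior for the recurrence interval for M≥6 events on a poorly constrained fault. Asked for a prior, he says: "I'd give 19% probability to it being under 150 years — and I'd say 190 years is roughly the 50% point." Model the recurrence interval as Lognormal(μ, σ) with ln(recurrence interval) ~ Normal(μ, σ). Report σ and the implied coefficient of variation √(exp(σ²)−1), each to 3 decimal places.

σ ≈ 0.269, CV ≈ 0.274

If T ~ Lognormal(μ,σ) then ln T ~ Normal(μ,σ), so the p-quantile of ln T is μ + z_p·σ.
ln(150) = 5.011 and ln(190) = 5.247; z_{0.19} = -0.8779, z_{0.5} = 0.
σ = (5.247 − 5.011)/(0 − (-0.8779)) = 0.269.
μ = 5.011 − (-0.8779)·0.269 = 5.247.
CV = √(exp(σ²)−1) = √(exp(0.0725)−1) = 0.274.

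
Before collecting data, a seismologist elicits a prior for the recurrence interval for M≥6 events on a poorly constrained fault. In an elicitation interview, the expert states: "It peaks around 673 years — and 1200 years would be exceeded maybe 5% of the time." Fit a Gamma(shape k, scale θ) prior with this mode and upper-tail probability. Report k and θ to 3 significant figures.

Gamma(k,θ) with k>1 has mode (k−1)θ, so θ = 673/(k−1).
Need P(X < 1200) = 0.95 with θ tied to k this way. Start at k = 2, θ = 673: P(X<1200) ≈ 0.532.
Too low — raise k to concentrate. Iterating converges to k ≈ 9.34.
Then θ = 673/(9.34−1) ≈ 80.7.

k ≈ 9.34, θ ≈ 80.7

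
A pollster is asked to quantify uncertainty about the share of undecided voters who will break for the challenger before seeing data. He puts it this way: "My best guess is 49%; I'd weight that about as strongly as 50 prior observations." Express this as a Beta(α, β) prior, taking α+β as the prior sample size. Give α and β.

Under the effective-sample-size interpretation, Beta(α, β) has prior mean α/(α+β) and prior sample size α+β.
So α+β = 50 and α/(α+β) = 0.49, giving α = 0.49·50 = 24.5 and β = 50 − 24.5 = 25.5.

α = 24.5, β = 25.5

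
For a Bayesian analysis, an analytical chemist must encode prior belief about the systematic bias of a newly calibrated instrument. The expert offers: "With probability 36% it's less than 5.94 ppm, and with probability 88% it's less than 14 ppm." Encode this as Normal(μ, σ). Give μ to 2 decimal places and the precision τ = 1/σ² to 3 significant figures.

For Normal(μ,σ), the p-quantile is μ + z_p·σ. Here z_{0.36} = -0.3585, z_{0.88} = 1.175.
So 5.94 = μ − 0.3585σ and 14 = μ + 1.175σ.
Subtracting: σ = (14 − 5.94)/(1.175 − (-0.3585)) = 5.26.
Then μ = 5.94 − (-0.3585)·5.26 = 7.82.
Precision τ = 1/σ² = 1/5.256² = 0.0362.

μ = 7.82, τ = 0.0362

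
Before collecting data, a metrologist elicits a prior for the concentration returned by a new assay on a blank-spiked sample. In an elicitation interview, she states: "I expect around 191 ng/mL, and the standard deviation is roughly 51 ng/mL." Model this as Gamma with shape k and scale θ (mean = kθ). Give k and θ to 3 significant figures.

k ≈ 14, θ ≈ 13.6

For Gamma(k, scale θ): mean = kθ, variance = kθ², so CV = 1/√k.
CV = SD/mean = 51/191 = 0.267, hence k = 1/CV² = 14.
Then θ = mean/k = 191/14 = 13.6.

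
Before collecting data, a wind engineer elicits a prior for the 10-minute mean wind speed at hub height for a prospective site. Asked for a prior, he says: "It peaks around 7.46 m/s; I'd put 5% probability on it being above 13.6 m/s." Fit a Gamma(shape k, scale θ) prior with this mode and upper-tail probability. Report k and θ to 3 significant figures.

k ≈ 8.72, θ ≈ 0.966

Gamma(k,θ) with k>1 has mode (k−1)θ, so θ = 7.46/(k−1).
Need P(X < 13.6) = 0.95 with θ tied to k this way. Start at k = 2, θ = 7.46: P(X<13.6) ≈ 0.544.
Too low — raise k to concentrate. Iterating converges to k ≈ 8.72.
Then θ = 7.46/(8.72−1) ≈ 0.966.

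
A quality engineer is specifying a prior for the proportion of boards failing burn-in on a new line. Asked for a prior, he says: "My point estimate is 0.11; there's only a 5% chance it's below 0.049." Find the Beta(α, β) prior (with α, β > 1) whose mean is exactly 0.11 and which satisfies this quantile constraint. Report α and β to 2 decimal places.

With mean 0.11 fixed, write α = 0.11s, β = 0.89s where s = α+β.
Need P(θ < 0.049) = 0.05 under Beta(0.11s, 0.89s). Normal approximation: (q−m)/√(m(1−m)/s) ≈ z_{0.05} = -1.64, so s ≈ 0.11·0.89·(-1.64)²/(0.049−0.11)² = 71.2.
At s = 71.2: P(θ<0.049) ≈ 0.025. Adjusting to match 0.05 gives s ≈ 52.50.
So α = 0.11·52.50 ≈ 5.78, β = 0.89·52.50 ≈ 46.73.

α ≈ 5.78, β ≈ 46.73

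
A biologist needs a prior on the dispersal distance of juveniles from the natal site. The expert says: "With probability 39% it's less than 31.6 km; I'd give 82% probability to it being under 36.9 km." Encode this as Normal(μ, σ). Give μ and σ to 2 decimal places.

The p-quantile of Normal(μ,σ) is μ + z_p·σ, with z_{0.39} = -0.2793 and z_{0.82} = 0.9154.
Eliminate σ: μ = (z₂·x₁ − z₁·x₂)/(z₂ − z₁) = (0.9154·31.6 − (-0.2793)·36.9)/1.195 = 32.84.
Then σ = (x₂ − x₁)/(z₂ − z₁) = (36.9 − 31.6)/1.195 = 4.44.

μ = 32.84, σ = 4.44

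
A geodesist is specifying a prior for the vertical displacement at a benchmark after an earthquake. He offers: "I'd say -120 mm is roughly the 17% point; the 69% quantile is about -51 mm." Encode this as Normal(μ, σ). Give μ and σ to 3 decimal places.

For Normal(μ,σ), the p-quantile is μ + z_p·σ. Here z_{0.17} = -0.9542, z_{0.69} = 0.4959.
So -120 = μ − 0.9542σ and -51 = μ + 0.4959σ.
Subtracting: σ = (-51 − -120)/(0.4959 − (-0.9542)) = 47.586.
Then μ = -120 − (-0.9542)·47.586 = -74.595.

μ = -74.595, σ = 47.586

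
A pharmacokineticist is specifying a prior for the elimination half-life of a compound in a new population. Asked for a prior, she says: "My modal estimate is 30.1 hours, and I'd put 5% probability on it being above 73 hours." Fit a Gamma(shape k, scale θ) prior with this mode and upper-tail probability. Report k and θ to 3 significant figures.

Gamma(k,θ) with k>1 has mode (k−1)θ, so θ = 30.1/(k−1).
Need P(X < 73) = 0.95 with θ tied to k this way. Start at k = 2, θ = 30.1: P(X<73) ≈ 0.697.
Too low — raise k to concentrate. Iterating converges to k ≈ 4.47.
Then θ = 30.1/(4.47−1) ≈ 8.67.

k ≈ 4.47, θ ≈ 8.67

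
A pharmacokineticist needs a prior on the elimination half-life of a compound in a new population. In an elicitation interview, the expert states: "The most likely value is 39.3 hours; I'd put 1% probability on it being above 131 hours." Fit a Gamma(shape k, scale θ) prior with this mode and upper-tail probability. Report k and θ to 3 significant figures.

k ≈ 4.03, θ ≈ 13

Gamma(k,θ) with k>1 has mode (k−1)θ, so θ = 39.3/(k−1).
Need P(X < 131) = 0.99 with θ tied to k this way. Start at k = 2, θ = 39.3: P(X<131) ≈ 0.845.
Too low — raise k to concentrate. Iterating converges to k ≈ 4.03.
Then θ = 39.3/(4.03−1) ≈ 13.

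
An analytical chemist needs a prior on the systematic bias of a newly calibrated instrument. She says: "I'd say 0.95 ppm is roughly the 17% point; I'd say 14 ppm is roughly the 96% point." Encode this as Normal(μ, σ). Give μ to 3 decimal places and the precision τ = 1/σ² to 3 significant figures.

For Normal(μ,σ), the p-quantile is μ + z_p·σ. Here z_{0.17} = -0.9542, z_{0.96} = 1.751.
So 0.95 = μ − 0.9542σ and 14 = μ + 1.751σ.
Subtracting: σ = (14 − 0.95)/(1.751 − (-0.9542)) = 4.825.
Then μ = 0.95 − (-0.9542)·4.825 = 5.554.
Precision τ = 1/σ² = 1/4.825² = 0.043.

μ = 5.554, τ = 0.043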